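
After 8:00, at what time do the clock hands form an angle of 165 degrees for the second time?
At t minutes past 8:00, the hour hand is at 30 x 8 + 0.5t degrees and the minute hand is at 6t degrees.
The smaller angle between them is 165 degrees when |30H - 5.5t| = 165 or |30H - 5.5t| = 195.
With H = 8, solve 30 x 8 - 5.5t = +/- target for each target:
  t = (30 x 8 - 165) / 5.5 = 13.64
  t = (30 x 8 + 165) / 5.5 = 73.64 (outside (0, 60))
  t = (30 x 8 - 195) / 5.5 = 8.18
  t = (30 x 8 + 195) / 5.5 = 79.09 (outside (0, 60))
Valid solutions in (0, 60): {8.18, 13.64} minutes.
The second occurrence is t = 13.64 minutes.
The hands form a 165-degree angle at 13.64 minutes past 8:00.

Final answer: 13.64 minutes past 8:00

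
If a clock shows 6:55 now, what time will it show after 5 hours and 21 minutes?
Starting time: 6:55
Adding 21 minutes to 55 minutes: 55 + 21 = 76 minutes = 1 hour and 16 minutes
Adding 5 hours: 6 + 5 + 1 (carry) = 12
Final time: 12:16

Final answer: 12:16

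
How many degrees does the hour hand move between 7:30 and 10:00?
The hour hand moves 0.5 degrees per minute.
Time elapsed: 10:00 - 7:30 = 150 minutes
Angular displacement: 150 x 0.5 = 75 degrees

Final answer: 75 degrees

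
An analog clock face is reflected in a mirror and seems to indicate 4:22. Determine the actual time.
Reflection across the vertical (12-6) axis maps a hand at angle A degrees to (360 - A) degrees, which sends a reading of T minutes past 12:00 to (720 - T) minutes past 12:00.
Mirror reads 4:22 = 262 minutes past 12:00.
Actual time: (720 - 262) mod 720 = 458 minutes = 7:38.

Final answer: 7:38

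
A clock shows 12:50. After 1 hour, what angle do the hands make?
First find the time 1 hour after 12:50.
Total minutes: 12 x 60 + 50 + 1 x 60 + 0 = 830.
830 mod 720 = 110 minutes = 1:50.
Now compute the angle at 1:50:
Hour hand: 1 x 30 + 50 x 0.5 = 55 degrees
Minute hand: 50 x 6 = 300 degrees
Difference: |55 - 300| = 245 degrees
Smaller angle: 360 - 245 = 115 degrees

Final answer: 115 degrees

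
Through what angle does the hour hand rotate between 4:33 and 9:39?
The hour hand moves 0.5 degrees per minute.
Time elapsed: 9:39 - 4:33 = 306 minutes
Angular displacement: 306 x 0.5 = 153 degrees

Final answer: 153 degrees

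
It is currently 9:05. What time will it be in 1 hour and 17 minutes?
Starting time: 9:05
Adding 17 minutes to 5 minutes: 5 + 17 = 22 minutes
Adding 1 hour: 9 + 1 = 10
Final time: 10:22

Final answer: 10:22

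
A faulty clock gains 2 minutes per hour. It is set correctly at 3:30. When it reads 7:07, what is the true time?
For every 60 true minutes, the faulty clock advances 62 minutes, so 1 faulty-clock minute corresponds to 60/62 true minutes.
From 3:30 to 7:07 on the faulty dial is 217 minutes.
True elapsed: 217 x 60/62 = 210 minutes = 3 hours and 30 minutes.
True time: 3:30 + 3 hours and 30 minutes = 7:00.

Final answer: 7:00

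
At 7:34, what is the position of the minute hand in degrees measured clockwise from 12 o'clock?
The minute hand moves 6 degrees per minute.
At 7:34: 34 x 6 = 204 degrees

Final answer: 204 degrees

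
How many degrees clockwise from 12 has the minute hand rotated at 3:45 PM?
The minute hand moves 6 degrees per minute.
At 3:45: 45 x 6 = 270 degrees

Final answer: 270 degrees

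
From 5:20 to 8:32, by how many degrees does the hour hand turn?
The hour hand moves 0.5 degrees per minute.
Time elapsed: 8:32 - 5:20 = 192 minutes
Angular displacement: 192 x 0.5 = 96 degrees

Final answer: 96 degrees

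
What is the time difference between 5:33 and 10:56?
From 5:33 to 10:56:
(10 x 60 + 56) - (5 x 60 + 33) = 656 - 333 = 323 minutes
= 5 hours and 23 minutes

Final answer: 5 hours and 23 minutes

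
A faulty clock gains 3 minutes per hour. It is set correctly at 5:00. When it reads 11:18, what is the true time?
For every 60 true minutes, the faulty clock advances 63 minutes, so 1 faulty-clock minute corresponds to 60/63 true minutes.
From 5:00 to 11:18 on the faulty dial is 378 minutes.
True elapsed: 378 x 60/63 = 360 minutes = 6 hours.
True time: 5:00 + 6 hours = 11:00.

Final answer: 11:00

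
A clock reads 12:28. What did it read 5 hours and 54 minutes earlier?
Starting time: 12:28 = 28 total minutes past 12:00
Subtracting: 5 hours and 54 minutes = 354 minutes
28 - 354 = -326 (negative, add 12 hours = 720) = 394 minutes
= 6 hours and 34 minutes past 12:00 = 6:34

Final answer: 6:34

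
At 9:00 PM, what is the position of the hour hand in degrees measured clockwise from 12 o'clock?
The hour hand moves 30 degrees per hour and 0.5 degrees per minute.
At 9:00: (9) x 30 + 0 x 0.5 = 270 + 0 = 270 degrees

Final answer: 270 degrees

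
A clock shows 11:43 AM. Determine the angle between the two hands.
Hour hand position: 11 x 30 + 43 x 0.5 = 351.5 degrees
Minute hand position: 43 x 6 = 258 degrees
Difference: |351.5 - 258| = 93.5 degrees
The angle between the hands is 93.5 degrees

Final answer: 93.5 degrees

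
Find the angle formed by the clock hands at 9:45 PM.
Hour hand position: 9 x 30 + 45 x 0.5 = 292.5 degrees
Minute hand position: 45 x 6 = 270 degrees
Difference: |292.5 - 270| = 22.5 degrees
The angle between the hands is 22.5 degrees

Final answer: 22.5 degrees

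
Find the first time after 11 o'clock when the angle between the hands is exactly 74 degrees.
At t minutes past 11:00, the hour hand is at 30 x 11 + 0.5t degrees and the minute hand is at 6t degrees.
The smaller angle between them is 74 degrees when |30H - 5.5t| = 74 or |30H - 5.5t| = 286.
With H = 11, solve 30 x 11 - 5.5t = +/- target for each target:
  t = (30 x 11 - 74) / 5.5 = 46.55
  t = (30 x 11 + 74) / 5.5 = 73.45 (outside (0, 60))
  t = (30 x 11 - 286) / 5.5 = 8
  t = (30 x 11 + 286) / 5.5 = 112 (outside (0, 60))
Valid solutions in (0, 60): {8, 46.55} minutes.
The first occurrence is t = 8 minutes.
The hands form a 74-degree angle at 8 minutes past 11:00.

Final answer: 8 minutes past 11:00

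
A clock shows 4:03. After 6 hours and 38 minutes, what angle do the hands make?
First find the time 6 hours and 38 minutes after 4:03.
Total minutes: 4 x 60 + 3 + 6 x 60 + 38 = 641.
641 mod 720 = 641 minutes = 10:41.
Now compute the angle at 10:41:
Hour hand: 10 x 30 + 41 x 0.5 = 320.5 degrees
Minute hand: 41 x 6 = 246 degrees
Difference: |320.5 - 246| = 74.5 degrees
The angle is 74.5 degrees

Final answer: 74.5 degrees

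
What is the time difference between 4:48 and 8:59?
From 4:48 to 8:59:
(8 x 60 + 59) - (4 x 60 + 48) = 539 - 288 = 251 minutes
= 4 hours and 11 minutes

Final answer: 4 hours and 11 minutes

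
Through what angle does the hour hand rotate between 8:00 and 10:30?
The hour hand moves 0.5 degrees per minute.
Time elapsed: 10:30 - 8:00 = 150 minutes
Angular displacement: 150 x 0.5 = 75 degrees

Final answer: 75 degrees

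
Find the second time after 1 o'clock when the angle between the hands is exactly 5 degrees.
At t minutes past 1:00, the hour hand is at 30 x 1 + 0.5t degrees and the minute hand is at 6t degrees.
The smaller angle between them is 5 degrees when |30H - 5.5t| = 5 or |30H - 5.5t| = 355.
With H = 1, solve 30 x 1 - 5.5t = +/- target for each target:
  t = (30 x 1 - 5) / 5.5 = 4.55
  t = (30 x 1 + 5) / 5.5 = 6.36
  t = (30 x 1 - 355) / 5.5 = -59.09 (outside (0, 60))
  t = (30 x 1 + 355) / 5.5 = 70 (outside (0, 60))
Valid solutions in (0, 60): {4.55, 6.36} minutes.
The second occurrence is t = 6.36 minutes.
The hands form a 5-degree angle at 6.36 minutes past 1:00.

Final answer: 6.36 minutes past 1:00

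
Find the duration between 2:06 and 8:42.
From 2:06 to 8:42:
(8 x 60 + 42) - (2 x 60 + 6) = 522 - 126 = 396 minutes
= 6 hours and 36 minutes

Final answer: 6 hours and 36 minutes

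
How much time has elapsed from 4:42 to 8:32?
From 4:42 to 8:32:
(8 x 60 + 32) - (4 x 60 + 42) = 512 - 282 = 230 minutes
= 3 hours and 50 minutes

Final answer: 3 hours and 50 minutes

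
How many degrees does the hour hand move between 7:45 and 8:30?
The hour hand moves 0.5 degrees per minute.
Time elapsed: 8:30 - 7:45 = 45 minutes
Angular displacement: 45 x 0.5 = 22.5 degrees

Final answer: 22.5 degrees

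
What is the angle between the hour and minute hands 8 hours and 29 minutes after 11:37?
First find the time 8 hours and 29 minutes after 11:37.
Total minutes: 11 x 60 + 37 + 8 x 60 + 29 = 1206.
1206 mod 720 = 486 minutes = 8:06.
Now compute the angle at 8:06:
Hour hand: 8 x 30 + 6 x 0.5 = 243 degrees
Minute hand: 6 x 6 = 36 degrees
Difference: |243 - 36| = 207 degrees
Smaller angle: 360 - 207 = 153 degrees

Final answer: 153 degrees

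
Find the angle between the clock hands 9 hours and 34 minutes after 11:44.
First find the time 9 hours and 34 minutes after 11:44.
Total minutes: 11 x 60 + 44 + 9 x 60 + 34 = 1278.
1278 mod 720 = 558 minutes = 9:18.
Now compute the angle at 9:18:
Hour hand: 9 x 30 + 18 x 0.5 = 279 degrees
Minute hand: 18 x 6 = 108 degrees
Difference: |279 - 108| = 171 degrees
The angle is 171 degrees

Final answer: 171 degrees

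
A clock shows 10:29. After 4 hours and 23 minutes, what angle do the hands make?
First find the time 4 hours and 23 minutes after 10:29.
Total minutes: 10 x 60 + 29 + 4 x 60 + 23 = 892.
892 mod 720 = 172 minutes = 2:52.
Now compute the angle at 2:52:
Hour hand: 2 x 30 + 52 x 0.5 = 86 degrees
Minute hand: 52 x 6 = 312 degrees
Difference: |86 - 312| = 226 degrees
Smaller angle: 360 - 226 = 134 degrees

Final answer: 134 degrees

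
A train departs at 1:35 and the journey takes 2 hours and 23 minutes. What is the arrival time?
Starting time: 1:35
Adding 23 minutes to 35 minutes: 35 + 23 = 58 minutes
Adding 2 hours: 1 + 2 = 3
Final time: 3:58

Final answer: 3:58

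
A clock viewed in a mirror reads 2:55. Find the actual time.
Reflection across the vertical (12-6) axis maps a hand at angle A degrees to (360 - A) degrees, which sends a reading of T minutes past 12:00 to (720 - T) minutes past 12:00.
Mirror reads 2:55 = 175 minutes past 12:00.
Actual time: (720 - 175) mod 720 = 545 minutes = 9:05.

Final answer: 9:05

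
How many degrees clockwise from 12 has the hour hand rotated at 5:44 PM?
The hour hand moves 30 degrees per hour and 0.5 degrees per minute.
At 5:44: (5) x 30 + 44 x 0.5 = 150 + 22 = 172 degrees

Final answer: 172 degrees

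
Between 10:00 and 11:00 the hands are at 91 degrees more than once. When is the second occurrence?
At t minutes past 10:00, the hour hand is at 30 x 10 + 0.5t degrees and the minute hand is at 6t degrees.
The smaller angle between them is 91 degrees when |30H - 5.5t| = 91 or |30H - 5.5t| = 269.
With H = 10, solve 30 x 10 - 5.5t = +/- target for each target:
  t = (30 x 10 - 91) / 5.5 = 38
  t = (30 x 10 + 91) / 5.5 = 71.09 (outside (0, 60))
  t = (30 x 10 - 269) / 5.5 = 5.64
  t = (30 x 10 + 269) / 5.5 = 103.45 (outside (0, 60))
Valid solutions in (0, 60): {5.64, 38} minutes.
The second occurrence is t = 38 minutes.
The hands form a 91-degree angle at 38 minutes past 10:00.

Final answer: 38 minutes past 10:00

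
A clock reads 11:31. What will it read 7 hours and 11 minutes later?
Starting time: 11:31
Adding 11 minutes to 31 minutes: 31 + 11 = 42 minutes
Adding 7 hours: 11 + 7 = 18 - 12 = 6
Final time: 6:42

Final answer: 6:42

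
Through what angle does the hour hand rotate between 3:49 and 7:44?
The hour hand moves 0.5 degrees per minute.
Time elapsed: 7:44 - 3:49 = 235 minutes
Angular displacement: 235 x 0.5 = 117.5 degrees

Final answer: 117.5 degrees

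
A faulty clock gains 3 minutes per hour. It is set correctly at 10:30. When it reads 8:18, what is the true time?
For every 60 true minutes, the faulty clock advances 63 minutes, so 1 faulty-clock minute corresponds to 60/63 true minutes.
From 10:30 to 8:18 on the faulty dial is 588 minutes.
True elapsed: 588 x 60/63 = 560 minutes = 9 hours and 20 minutes.
True time: 10:30 + 9 hours and 20 minutes = 7:50.

Final answer: 7:50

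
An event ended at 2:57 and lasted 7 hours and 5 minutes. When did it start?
Starting time: 2:57 = 177 total minutes past 12:00
Subtracting: 7 hours and 5 minutes = 425 minutes
177 - 425 = -248 (negative, add 12 hours = 720) = 472 minutes
= 7 hours and 52 minutes past 12:00 = 7:52

Final answer: 7:52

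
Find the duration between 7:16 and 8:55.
From 7:16 to 8:55:
(8 x 60 + 55) - (7 x 60 + 16) = 535 - 436 = 99 minutes
= 1 hour and 39 minutes

Final answer: 1 hour and 39 minutes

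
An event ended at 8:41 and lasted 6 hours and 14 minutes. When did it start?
Starting time: 8:41 = 521 total minutes past 12:00
Subtracting: 6 hours and 14 minutes = 374 minutes
521 - 374 = 147 minutes
= 2 hours and 27 minutes past 12:00 = 2:27

Final answer: 2:27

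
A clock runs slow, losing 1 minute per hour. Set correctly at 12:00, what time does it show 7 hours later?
For every 60 true minutes, the faulty clock advances 60 - 1 = 59 minutes.
True elapsed: 7 hours = 420 minutes.
Faulty clock advances: 420 x 59/60 = 413 minutes (drift: 7 minutes behind).
Shown time: 12:00 + 413 minutes = 6:53.

Final answer: 6:53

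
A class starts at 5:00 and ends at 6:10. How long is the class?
From 5:00 to 6:10:
(6 x 60 + 10) - (5 x 60 + 0) = 370 - 300 = 70 minutes
= 1 hour and 10 minutes

Final answer: 1 hour and 10 minutes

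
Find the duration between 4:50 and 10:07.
From 4:50 to 10:07:
(10 x 60 + 7) - (4 x 60 + 50) = 607 - 290 = 317 minutes
= 5 hours and 17 minutes

Final answer: 5 hours and 17 minutes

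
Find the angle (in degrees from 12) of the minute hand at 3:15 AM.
The minute hand moves 6 degrees per minute.
At 3:15: 15 x 6 = 90 degrees

Final answer: 90 degrees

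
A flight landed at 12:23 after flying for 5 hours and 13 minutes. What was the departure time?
Starting time: 12:23 = 23 total minutes past 12:00
Subtracting: 5 hours and 13 minutes = 313 minutes
23 - 313 = -290 (negative, add 12 hours = 720) = 430 minutes
= 7 hours and 10 minutes past 12:00 = 7:10

Final answer: 7:10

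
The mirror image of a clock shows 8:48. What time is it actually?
Reflection across the vertical (12-6) axis maps a hand at angle A degrees to (360 - A) degrees, which sends a reading of T minutes past 12:00 to (720 - T) minutes past 12:00.
Mirror reads 8:48 = 528 minutes past 12:00.
Actual time: (720 - 528) mod 720 = 192 minutes = 3:12.

Final answer: 3:12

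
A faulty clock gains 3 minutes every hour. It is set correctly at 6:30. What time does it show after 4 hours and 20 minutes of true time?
For every 60 true minutes, the faulty clock advances 60 + 3 = 63 minutes.
True elapsed: 4 hours and 20 minutes = 260 minutes.
Faulty clock advances: 260 x 63/60 = 273 minutes (drift: 13 minutes ahead).
Shown time: 6:30 + 273 minutes = 11:03.

Final answer: 11:03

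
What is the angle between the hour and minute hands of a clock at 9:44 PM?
Hour hand position: 9 x 30 + 44 x 0.5 = 292 degrees
Minute hand position: 44 x 6 = 264 degrees
Difference: |292 - 264| = 28 degrees
The angle between the hands is 28 degrees

Final answer: 28 degrees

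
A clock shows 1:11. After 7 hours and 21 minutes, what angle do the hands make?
First find the time 7 hours and 21 minutes after 1:11.
Total minutes: 1 x 60 + 11 + 7 x 60 + 21 = 512.
512 mod 720 = 512 minutes = 8:32.
Now compute the angle at 8:32:
Hour hand: 8 x 30 + 32 x 0.5 = 256 degrees
Minute hand: 32 x 6 = 192 degrees
Difference: |256 - 192| = 64 degrees
The angle is 64 degrees

Final answer: 64 degrees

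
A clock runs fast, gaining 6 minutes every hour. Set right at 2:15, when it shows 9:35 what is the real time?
For every 60 true minutes, the faulty clock advances 66 minutes, so 1 faulty-clock minute corresponds to 60/66 true minutes.
From 2:15 to 9:35 on the faulty dial is 440 minutes.
True elapsed: 440 x 60/66 = 400 minutes = 6 hours and 40 minutes.
True time: 2:15 + 6 hours and 40 minutes = 8:55.

Final answer: 8:55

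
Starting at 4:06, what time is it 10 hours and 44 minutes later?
Starting time: 4:06
Adding 44 minutes to 6 minutes: 6 + 44 = 50 minutes
Adding 10 hours: 4 + 10 = 14 - 12 = 2
Final time: 2:50

Final answer: 2:50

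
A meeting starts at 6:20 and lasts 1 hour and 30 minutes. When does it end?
Starting time: 6:20
Adding 30 minutes to 20 minutes: 20 + 30 = 50 minutes
Adding 1 hour: 6 + 1 = 7
Final time: 7:50

Final answer: 7:50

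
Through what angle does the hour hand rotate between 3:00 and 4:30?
The hour hand moves 0.5 degrees per minute.
Time elapsed: 4:30 - 3:00 = 90 minutes
Angular displacement: 90 x 0.5 = 45 degrees

Final answer: 45 degrees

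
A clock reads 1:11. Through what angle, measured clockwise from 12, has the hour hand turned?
The hour hand moves 30 degrees per hour and 0.5 degrees per minute.
At 1:11: (1) x 30 + 11 x 0.5 = 30 + 5.5 = 35.5 degrees

Final answer: 35.5 degrees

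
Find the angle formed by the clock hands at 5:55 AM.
Hour hand position: 5 x 30 + 55 x 0.5 = 177.5 degrees
Minute hand position: 55 x 6 = 330 degrees
Difference: |177.5 - 330| = 152.5 degrees
The angle between the hands is 152.5 degrees

Final answer: 152.5 degrees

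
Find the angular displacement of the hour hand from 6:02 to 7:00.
The hour hand moves 0.5 degrees per minute.
Time elapsed: 7:00 - 6:02 = 58 minutes
Angular displacement: 58 x 0.5 = 29 degrees

Final answer: 29 degrees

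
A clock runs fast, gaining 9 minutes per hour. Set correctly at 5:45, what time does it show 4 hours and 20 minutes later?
For every 60 true minutes, the faulty clock advances 60 + 9 = 69 minutes.
True elapsed: 4 hours and 20 minutes = 260 minutes.
Faulty clock advances: 260 x 69/60 = 299 minutes (drift: 39 minutes ahead).
Shown time: 5:45 + 299 minutes = 10:44.

Final answer: 10:44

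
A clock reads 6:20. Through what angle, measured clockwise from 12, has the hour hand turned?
The hour hand moves 30 degrees per hour and 0.5 degrees per minute.
At 6:20: (6) x 30 + 20 x 0.5 = 180 + 10 = 190 degrees

Final answer: 190 degrees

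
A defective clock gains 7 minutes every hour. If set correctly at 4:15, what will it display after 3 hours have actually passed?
For every 60 true minutes, the faulty clock advances 60 + 7 = 67 minutes.
True elapsed: 3 hours = 180 minutes.
Faulty clock advances: 180 x 67/60 = 201 minutes (drift: 21 minutes ahead).
Shown time: 4:15 + 201 minutes = 7:36.

Final answer: 7:36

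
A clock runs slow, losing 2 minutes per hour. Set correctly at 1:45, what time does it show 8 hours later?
For every 60 true minutes, the faulty clock advances 60 - 2 = 58 minutes.
True elapsed: 8 hours = 480 minutes.
Faulty clock advances: 480 x 58/60 = 464 minutes (drift: 16 minutes behind).
Shown time: 1:45 + 464 minutes = 9:29.

Final answer: 9:29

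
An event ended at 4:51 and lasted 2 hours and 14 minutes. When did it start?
Starting time: 4:51 = 291 total minutes past 12:00
Subtracting: 2 hours and 14 minutes = 134 minutes
291 - 134 = 157 minutes
= 2 hours and 37 minutes past 12:00 = 2:37

Final answer: 2:37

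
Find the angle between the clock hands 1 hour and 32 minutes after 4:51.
First find the time 1 hour and 32 minutes after 4:51.
Total minutes: 4 x 60 + 51 + 1 x 60 + 32 = 383.
383 mod 720 = 383 minutes = 6:23.
Now compute the angle at 6:23:
Hour hand: 6 x 30 + 23 x 0.5 = 191.5 degrees
Minute hand: 23 x 6 = 138 degrees
Difference: |191.5 - 138| = 53.5 degrees
The angle is 53.5 degrees

Final answer: 53.5 degrees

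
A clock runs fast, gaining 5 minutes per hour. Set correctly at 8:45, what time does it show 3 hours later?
For every 60 true minutes, the faulty clock advances 60 + 5 = 65 minutes.
True elapsed: 3 hours = 180 minutes.
Faulty clock advances: 180 x 65/60 = 195 minutes (drift: 15 minutes ahead).
Shown time: 8:45 + 195 minutes = 12:00.

Final answer: 12:00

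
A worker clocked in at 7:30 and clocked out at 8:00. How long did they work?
From 7:30 to 8:00:
(8 x 60 + 0) - (7 x 60 + 30) = 480 - 450 = 30 minutes
= 30 minutes

Final answer: 30 minutes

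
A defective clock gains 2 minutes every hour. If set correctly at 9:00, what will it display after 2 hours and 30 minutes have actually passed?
For every 60 true minutes, the faulty clock advances 60 + 2 = 62 minutes.
True elapsed: 2 hours and 30 minutes = 150 minutes.
Faulty clock advances: 150 x 62/60 = 155 minutes (drift: 5 minutes ahead).
Shown time: 9:00 + 155 minutes = 11:35.

Final answer: 11:35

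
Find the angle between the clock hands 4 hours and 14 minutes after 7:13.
First find the time 4 hours and 14 minutes after 7:13.
Total minutes: 7 x 60 + 13 + 4 x 60 + 14 = 687.
687 mod 720 = 687 minutes = 11:27.
Now compute the angle at 11:27:
Hour hand: 11 x 30 + 27 x 0.5 = 343.5 degrees
Minute hand: 27 x 6 = 162 degrees
Difference: |343.5 - 162| = 181.5 degrees
Smaller angle: 360 - 181.5 = 178.5 degrees

Final answer: 178.5 degrees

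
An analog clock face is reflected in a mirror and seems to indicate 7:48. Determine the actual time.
Reflection across the vertical (12-6) axis maps a hand at angle A degrees to (360 - A) degrees, which sends a reading of T minutes past 12:00 to (720 - T) minutes past 12:00.
Mirror reads 7:48 = 468 minutes past 12:00.
Actual time: (720 - 468) mod 720 = 252 minutes = 4:12.

Final answer: 4:12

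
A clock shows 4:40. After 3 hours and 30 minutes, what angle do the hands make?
First find the time 3 hours and 30 minutes after 4:40.
Total minutes: 4 x 60 + 40 + 3 x 60 + 30 = 490.
490 mod 720 = 490 minutes = 8:10.
Now compute the angle at 8:10:
Hour hand: 8 x 30 + 10 x 0.5 = 245 degrees
Minute hand: 10 x 6 = 60 degrees
Difference: |245 - 60| = 185 degrees
Smaller angle: 360 - 185 = 175 degrees

Final answer: 175 degrees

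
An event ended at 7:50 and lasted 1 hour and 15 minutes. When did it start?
Starting time: 7:50 = 470 total minutes past 12:00
Subtracting: 1 hour and 15 minutes = 75 minutes
470 - 75 = 395 minutes
= 6 hours and 35 minutes past 12:00 = 6:35

Final answer: 6:35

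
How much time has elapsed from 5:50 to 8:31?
From 5:50 to 8:31:
(8 x 60 + 31) - (5 x 60 + 50) = 511 - 350 = 161 minutes
= 2 hours and 41 minutes

Final answer: 2 hours and 41 minutes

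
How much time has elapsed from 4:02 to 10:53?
From 4:02 to 10:53:
(10 x 60 + 53) - (4 x 60 + 2) = 653 - 242 = 411 minutes
= 6 hours and 51 minutes

Final answer: 6 hours and 51 minutes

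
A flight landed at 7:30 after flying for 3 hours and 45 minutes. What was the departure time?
Starting time: 7:30 = 450 total minutes past 12:00
Subtracting: 3 hours and 45 minutes = 225 minutes
450 - 225 = 225 minutes
= 3 hours and 45 minutes past 12:00 = 3:45

Final answer: 3:45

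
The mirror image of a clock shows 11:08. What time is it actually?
Reflection across the vertical (12-6) axis maps a hand at angle A degrees to (360 - A) degrees, which sends a reading of T minutes past 12:00 to (720 - T) minutes past 12:00.
Mirror reads 11:08 = 668 minutes past 12:00.
Actual time: (720 - 668) mod 720 = 52 minutes = 12:52.

Final answer: 12:52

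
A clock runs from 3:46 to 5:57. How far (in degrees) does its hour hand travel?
The hour hand moves 0.5 degrees per minute.
Time elapsed: 5:57 - 3:46 = 131 minutes
Angular displacement: 131 x 0.5 = 65.5 degrees

Final answer: 65.5 degrees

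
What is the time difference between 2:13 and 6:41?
From 2:13 to 6:41:
(6 x 60 + 41) - (2 x 60 + 13) = 401 - 133 = 268 minutes
= 4 hours and 28 minutes

Final answer: 4 hours and 28 minutes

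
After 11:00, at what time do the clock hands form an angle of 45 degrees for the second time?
At t minutes past 11:00, the hour hand is at 30 x 11 + 0.5t degrees and the minute hand is at 6t degrees.
The smaller angle between them is 45 degrees when |30H - 5.5t| = 45 or |30H - 5.5t| = 315.
With H = 11, solve 30 x 11 - 5.5t = +/- target for each target:
  t = (30 x 11 - 45) / 5.5 = 51.82
  t = (30 x 11 + 45) / 5.5 = 68.18 (outside (0, 60))
  t = (30 x 11 - 315) / 5.5 = 2.73
  t = (30 x 11 + 315) / 5.5 = 117.27 (outside (0, 60))
Valid solutions in (0, 60): {2.73, 51.82} minutes.
The second occurrence is t = 51.82 minutes.
The hands form a 45-degree angle at 51.82 minutes past 11:00.

Final answer: 51.82 minutes past 11:00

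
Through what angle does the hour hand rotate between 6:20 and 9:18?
The hour hand moves 0.5 degrees per minute.
Time elapsed: 9:18 - 6:20 = 178 minutes
Angular displacement: 178 x 0.5 = 89 degrees

Final answer: 89 degrees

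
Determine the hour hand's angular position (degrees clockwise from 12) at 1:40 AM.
The hour hand moves 30 degrees per hour and 0.5 degrees per minute.
At 1:40: (1) x 30 + 40 x 0.5 = 30 + 20 = 50 degrees

Final answer: 50 degrees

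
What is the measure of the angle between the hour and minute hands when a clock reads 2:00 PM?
Hour hand position: 2 x 30 + 0 x 0.5 = 60 degrees
Minute hand position: 0 x 6 = 0 degrees
Difference: |60 - 0| = 60 degrees
The angle between the hands is 60 degrees

Final answer: 60 degrees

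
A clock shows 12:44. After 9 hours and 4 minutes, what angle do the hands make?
First find the time 9 hours and 4 minutes after 12:44.
Total minutes: 12 x 60 + 44 + 9 x 60 + 4 = 1308.
1308 mod 720 = 588 minutes = 9:48.
Now compute the angle at 9:48:
Hour hand: 9 x 30 + 48 x 0.5 = 294 degrees
Minute hand: 48 x 6 = 288 degrees
Difference: |294 - 288| = 6 degrees
The angle is 6 degrees

Final answer: 6 degrees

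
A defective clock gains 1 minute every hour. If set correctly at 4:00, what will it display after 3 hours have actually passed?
For every 60 true minutes, the faulty clock advances 60 + 1 = 61 minutes.
True elapsed: 3 hours = 180 minutes.
Faulty clock advances: 180 x 61/60 = 183 minutes (drift: 3 minutes ahead).
Shown time: 4:00 + 183 minutes = 7:03.

Final answer: 7:03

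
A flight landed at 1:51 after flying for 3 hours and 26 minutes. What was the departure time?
Starting time: 1:51 = 111 total minutes past 12:00
Subtracting: 3 hours and 26 minutes = 206 minutes
111 - 206 = -95 (negative, add 12 hours = 720) = 625 minutes
= 10 hours and 25 minutes past 12:00 = 10:25

Final answer: 10:25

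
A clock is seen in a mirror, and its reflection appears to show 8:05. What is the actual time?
Reflection across the vertical (12-6) axis maps a hand at angle A degrees to (360 - A) degrees, which sends a reading of T minutes past 12:00 to (720 - T) minutes past 12:00.
Mirror reads 8:05 = 485 minutes past 12:00.
Actual time: (720 - 485) mod 720 = 235 minutes = 3:55.

Final answer: 3:55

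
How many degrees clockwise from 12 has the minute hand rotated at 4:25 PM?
The minute hand moves 6 degrees per minute.
At 4:25: 25 x 6 = 150 degrees

Final answer: 150 degrees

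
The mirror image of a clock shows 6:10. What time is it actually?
Reflection across the vertical (12-6) axis maps a hand at angle A degrees to (360 - A) degrees, which sends a reading of T minutes past 12:00 to (720 - T) minutes past 12:00.
Mirror reads 6:10 = 370 minutes past 12:00.
Actual time: (720 - 370) mod 720 = 350 minutes = 5:50.

Final answer: 5:50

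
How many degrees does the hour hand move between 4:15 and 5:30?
The hour hand moves 0.5 degrees per minute.
Time elapsed: 5:30 - 4:15 = 75 minutes
Angular displacement: 75 x 0.5 = 37.5 degrees

Final answer: 37.5 degrees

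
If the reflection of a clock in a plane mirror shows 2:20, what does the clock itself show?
Reflection across the vertical (12-6) axis maps a hand at angle A degrees to (360 - A) degrees, which sends a reading of T minutes past 12:00 to (720 - T) minutes past 12:00.
Mirror reads 2:20 = 140 minutes past 12:00.
Actual time: (720 - 140) mod 720 = 580 minutes = 9:40.

Final answer: 9:40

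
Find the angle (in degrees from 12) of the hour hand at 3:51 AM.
The hour hand moves 30 degrees per hour and 0.5 degrees per minute.
At 3:51: (3) x 30 + 51 x 0.5 = 90 + 25.5 = 115.5 degrees

Final answer: 115.5 degrees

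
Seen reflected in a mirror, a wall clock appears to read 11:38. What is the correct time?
Reflection across the vertical (12-6) axis maps a hand at angle A degrees to (360 - A) degrees, which sends a reading of T minutes past 12:00 to (720 - T) minutes past 12:00.
Mirror reads 11:38 = 698 minutes past 12:00.
Actual time: (720 - 698) mod 720 = 22 minutes = 12:22.

Final answer: 12:22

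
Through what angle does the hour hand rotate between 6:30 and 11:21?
The hour hand moves 0.5 degrees per minute.
Time elapsed: 11:21 - 6:30 = 291 minutes
Angular displacement: 291 x 0.5 = 145.5 degrees

Final answer: 145.5 degrees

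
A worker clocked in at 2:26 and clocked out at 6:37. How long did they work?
From 2:26 to 6:37:
(6 x 60 + 37) - (2 x 60 + 26) = 397 - 146 = 251 minutes
= 4 hours and 11 minutes

Final answer: 4 hours and 11 minutes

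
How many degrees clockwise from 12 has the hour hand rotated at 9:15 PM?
The hour hand moves 30 degrees per hour and 0.5 degrees per minute.
At 9:15: (9) x 30 + 15 x 0.5 = 270 + 7.5 = 277.5 degrees

Final answer: 277.5 degrees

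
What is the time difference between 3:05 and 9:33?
From 3:05 to 9:33:
(9 x 60 + 33) - (3 x 60 + 5) = 573 - 185 = 388 minutes
= 6 hours and 28 minutes

Final answer: 6 hours and 28 minutes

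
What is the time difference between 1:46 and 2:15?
From 1:46 to 2:15:
(2 x 60 + 15) - (1 x 60 + 46) = 135 - 106 = 29 minutes
= 29 minutes

Final answer: 29 minutes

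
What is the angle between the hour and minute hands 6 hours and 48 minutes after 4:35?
First find the time 6 hours and 48 minutes after 4:35.
Total minutes: 4 x 60 + 35 + 6 x 60 + 48 = 683.
683 mod 720 = 683 minutes = 11:23.
Now compute the angle at 11:23:
Hour hand: 11 x 30 + 23 x 0.5 = 341.5 degrees
Minute hand: 23 x 6 = 138 degrees
Difference: |341.5 - 138| = 203.5 degrees
Smaller angle: 360 - 203.5 = 156.5 degrees

Final answer: 156.5 degrees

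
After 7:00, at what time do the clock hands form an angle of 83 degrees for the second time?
At t minutes past 7:00, the hour hand is at 30 x 7 + 0.5t degrees and the minute hand is at 6t degrees.
The smaller angle between them is 83 degrees when |30H - 5.5t| = 83 or |30H - 5.5t| = 277.
With H = 7, solve 30 x 7 - 5.5t = +/- target for each target:
  t = (30 x 7 - 83) / 5.5 = 23.09
  t = (30 x 7 + 83) / 5.5 = 53.27
  t = (30 x 7 - 277) / 5.5 = -12.18 (outside (0, 60))
  t = (30 x 7 + 277) / 5.5 = 88.55 (outside (0, 60))
Valid solutions in (0, 60): {23.09, 53.27} minutes.
The second occurrence is t = 53.27 minutes.
The hands form a 83-degree angle at 53.27 minutes past 7:00.

Final answer: 53.27 minutes past 7:00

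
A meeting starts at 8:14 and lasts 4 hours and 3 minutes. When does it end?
Starting time: 8:14
Adding 3 minutes to 14 minutes: 14 + 3 = 17 minutes
Adding 4 hours: 8 + 4 = 12
Final time: 12:17

Final answer: 12:17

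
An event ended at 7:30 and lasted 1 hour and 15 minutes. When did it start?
Starting time: 7:30 = 450 total minutes past 12:00
Subtracting: 1 hour and 15 minutes = 75 minutes
450 - 75 = 375 minutes
= 6 hours and 15 minutes past 12:00 = 6:15

Final answer: 6:15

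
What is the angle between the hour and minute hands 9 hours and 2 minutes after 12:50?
First find the time 9 hours and 2 minutes after 12:50.
Total minutes: 12 x 60 + 50 + 9 x 60 + 2 = 1312.
1312 mod 720 = 592 minutes = 9:52.
Now compute the angle at 9:52:
Hour hand: 9 x 30 + 52 x 0.5 = 296 degrees
Minute hand: 52 x 6 = 312 degrees
Difference: |296 - 312| = 16 degrees
The angle is 16 degrees

Final answer: 16 degrees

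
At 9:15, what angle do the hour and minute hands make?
Hour hand position: 9 x 30 + 15 x 0.5 = 277.5 degrees
Minute hand position: 15 x 6 = 90 degrees
Difference: |277.5 - 90| = 187.5 degrees
Since 187.5 > 180, the smaller angle is 360 - 187.5 = 172.5 degrees

Final answer: 172.5 degrees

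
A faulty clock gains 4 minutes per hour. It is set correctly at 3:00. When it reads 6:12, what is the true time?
For every 60 true minutes, the faulty clock advances 64 minutes, so 1 faulty-clock minute corresponds to 60/64 true minutes.
From 3:00 to 6:12 on the faulty dial is 192 minutes.
True elapsed: 192 x 60/64 = 180 minutes = 3 hours.
True time: 3:00 + 3 hours = 6:00.

Final answer: 6:00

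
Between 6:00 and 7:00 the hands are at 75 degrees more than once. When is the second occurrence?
At t minutes past 6:00, the hour hand is at 30 x 6 + 0.5t degrees and the minute hand is at 6t degrees.
The smaller angle between them is 75 degrees when |30H - 5.5t| = 75 or |30H - 5.5t| = 285.
With H = 6, solve 30 x 6 - 5.5t = +/- target for each target:
  t = (30 x 6 - 75) / 5.5 = 19.09
  t = (30 x 6 + 75) / 5.5 = 46.36
  t = (30 x 6 - 285) / 5.5 = -19.09 (outside (0, 60))
  t = (30 x 6 + 285) / 5.5 = 84.55 (outside (0, 60))
Valid solutions in (0, 60): {19.09, 46.36} minutes.
The second occurrence is t = 46.36 minutes.
The hands form a 75-degree angle at 46.36 minutes past 6:00.

Final answer: 46.36 minutes past 6:00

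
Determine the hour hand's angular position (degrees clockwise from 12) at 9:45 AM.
The hour hand moves 30 degrees per hour and 0.5 degrees per minute.
At 9:45: (9) x 30 + 45 x 0.5 = 270 + 22.5 = 292.5 degrees

Final answer: 292.5 degrees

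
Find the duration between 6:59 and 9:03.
From 6:59 to 9:03:
(9 x 60 + 3) - (6 x 60 + 59) = 543 - 419 = 124 minutes
= 2 hours and 4 minutes

Final answer: 2 hours and 4 minutes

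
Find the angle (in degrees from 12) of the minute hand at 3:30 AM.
The minute hand moves 6 degrees per minute.
At 3:30: 30 x 6 = 180 degrees

Final answer: 180 degrees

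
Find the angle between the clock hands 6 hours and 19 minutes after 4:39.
First find the time 6 hours and 19 minutes after 4:39.
Total minutes: 4 x 60 + 39 + 6 x 60 + 19 = 658.
658 mod 720 = 658 minutes = 10:58.
Now compute the angle at 10:58:
Hour hand: 10 x 30 + 58 x 0.5 = 329 degrees
Minute hand: 58 x 6 = 348 degrees
Difference: |329 - 348| = 19 degrees
The angle is 19 degrees

Final answer: 19 degrees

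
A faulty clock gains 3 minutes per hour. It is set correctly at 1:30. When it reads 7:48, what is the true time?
For every 60 true minutes, the faulty clock advances 63 minutes, so 1 faulty-clock minute corresponds to 60/63 true minutes.
From 1:30 to 7:48 on the faulty dial is 378 minutes.
True elapsed: 378 x 60/63 = 360 minutes = 6 hours.
True time: 1:30 + 6 hours = 7:30.

Final answer: 7:30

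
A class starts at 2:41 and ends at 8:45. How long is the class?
From 2:41 to 8:45:
(8 x 60 + 45) - (2 x 60 + 41) = 525 - 161 = 364 minutes
= 6 hours and 4 minutes

Final answer: 6 hours and 4 minutes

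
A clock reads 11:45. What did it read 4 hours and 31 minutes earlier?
Starting time: 11:45 = 705 total minutes past 12:00
Subtracting: 4 hours and 31 minutes = 271 minutes
705 - 271 = 434 minutes
= 7 hours and 14 minutes past 12:00 = 7:14

Final answer: 7:14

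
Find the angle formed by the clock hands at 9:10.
Hour hand position: 9 x 30 + 10 x 0.5 = 275 degrees
Minute hand position: 10 x 6 = 60 degrees
Difference: |275 - 60| = 215 degrees
Since 215 > 180, the smaller angle is 360 - 215 = 145 degrees

Final answer: 145 degrees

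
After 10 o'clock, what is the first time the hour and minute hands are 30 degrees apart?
At t minutes past 10:00, the hour hand is at 30 x 10 + 0.5t degrees and the minute hand is at 6t degrees.
The smaller angle between them is 30 degrees when |30H - 5.5t| = 30 or |30H - 5.5t| = 330.
With H = 10, solve 30 x 10 - 5.5t = +/- target for each target:
  t = (30 x 10 - 30) / 5.5 = 49.09
  t = (30 x 10 + 30) / 5.5 = 60 (outside (0, 60))
  t = (30 x 10 - 330) / 5.5 = -5.45 (outside (0, 60))
  t = (30 x 10 + 330) / 5.5 = 114.55 (outside (0, 60))
Valid solutions in (0, 60): {49.09} minutes.
The first occurrence is t = 49.09 minutes.
The hands form a 30-degree angle at 49.09 minutes past 10:00.

Final answer: 49.09 minutes past 10:00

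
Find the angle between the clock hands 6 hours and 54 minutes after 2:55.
First find the time 6 hours and 54 minutes after 2:55.
Total minutes: 2 x 60 + 55 + 6 x 60 + 54 = 589.
589 mod 720 = 589 minutes = 9:49.
Now compute the angle at 9:49:
Hour hand: 9 x 30 + 49 x 0.5 = 294.5 degrees
Minute hand: 49 x 6 = 294 degrees
Difference: |294.5 - 294| = 0.5 degrees
The angle is 0.5 degrees

Final answer: 0.5 degrees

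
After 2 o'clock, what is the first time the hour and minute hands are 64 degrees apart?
At t minutes past 2:00, the hour hand is at 30 x 2 + 0.5t degrees and the minute hand is at 6t degrees.
The smaller angle between them is 64 degrees when |30H - 5.5t| = 64 or |30H - 5.5t| = 296.
With H = 2, solve 30 x 2 - 5.5t = +/- target for each target:
  t = (30 x 2 - 64) / 5.5 = -0.73 (outside (0, 60))
  t = (30 x 2 + 64) / 5.5 = 22.55
  t = (30 x 2 - 296) / 5.5 = -42.91 (outside (0, 60))
  t = (30 x 2 + 296) / 5.5 = 64.73 (outside (0, 60))
Valid solutions in (0, 60): {22.55} minutes.
The first occurrence is t = 22.55 minutes.
The hands form a 64-degree angle at 22.55 minutes past 2:00.

Final answer: 22.55 minutes past 2:00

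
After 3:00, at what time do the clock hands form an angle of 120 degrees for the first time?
At t minutes past 3:00, the hour hand is at 30 x 3 + 0.5t degrees and the minute hand is at 6t degrees.
The smaller angle between them is 120 degrees when |30H - 5.5t| = 120 or |30H - 5.5t| = 240.
With H = 3, solve 30 x 3 - 5.5t = +/- target for each target:
  t = (30 x 3 - 120) / 5.5 = -5.45 (outside (0, 60))
  t = (30 x 3 + 120) / 5.5 = 38.18
  t = (30 x 3 - 240) / 5.5 = -27.27 (outside (0, 60))
  t = (30 x 3 + 240) / 5.5 = 60 (outside (0, 60))
Valid solutions in (0, 60): {38.18} minutes.
The first occurrence is t = 38.18 minutes.
The hands form a 120-degree angle at 38.18 minutes past 3:00.

Final answer: 38.18 minutes past 3:00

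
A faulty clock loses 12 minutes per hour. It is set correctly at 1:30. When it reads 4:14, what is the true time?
For every 60 true minutes, the faulty clock advances 48 minutes, so 1 faulty-clock minute corresponds to 60/48 true minutes.
From 1:30 to 4:14 on the faulty dial is 164 minutes.
True elapsed: 164 x 60/48 = 205 minutes = 3 hours and 25 minutes.
True time: 1:30 + 3 hours and 25 minutes = 4:55.

Final answer: 4:55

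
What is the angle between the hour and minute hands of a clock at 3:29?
Hour hand position: 3 x 30 + 29 x 0.5 = 104.5 degrees
Minute hand position: 29 x 6 = 174 degrees
Difference: |104.5 - 174| = 69.5 degrees
The angle between the hands is 69.5 degrees

Final answer: 69.5 degrees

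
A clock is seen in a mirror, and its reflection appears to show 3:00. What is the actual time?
Reflection across the vertical (12-6) axis maps a hand at angle A degrees to (360 - A) degrees, which sends a reading of T minutes past 12:00 to (720 - T) minutes past 12:00.
Mirror reads 3:00 = 180 minutes past 12:00.
Actual time: (720 - 180) mod 720 = 540 minutes = 9:00.

Final answer: 9:00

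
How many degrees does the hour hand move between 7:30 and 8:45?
The hour hand moves 0.5 degrees per minute.
Time elapsed: 8:45 - 7:30 = 75 minutes
Angular displacement: 75 x 0.5 = 37.5 degrees

Final answer: 37.5 degrees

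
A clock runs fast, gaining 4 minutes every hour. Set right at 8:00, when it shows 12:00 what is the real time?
For every 60 true minutes, the faulty clock advances 64 minutes, so 1 faulty-clock minute corresponds to 60/64 true minutes.
From 8:00 to 12:00 on the faulty dial is 240 minutes.
True elapsed: 240 x 60/64 = 225 minutes = 3 hours and 45 minutes.
True time: 8:00 + 3 hours and 45 minutes = 11:45.

Final answer: 11:45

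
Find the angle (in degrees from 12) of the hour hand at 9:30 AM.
The hour hand moves 30 degrees per hour and 0.5 degrees per minute.
At 9:30: (9) x 30 + 30 x 0.5 = 270 + 15 = 285 degrees

Final answer: 285 degrees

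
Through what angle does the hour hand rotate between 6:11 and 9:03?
The hour hand moves 0.5 degrees per minute.
Time elapsed: 9:03 - 6:11 = 172 minutes
Angular displacement: 172 x 0.5 = 86 degrees

Final answer: 86 degrees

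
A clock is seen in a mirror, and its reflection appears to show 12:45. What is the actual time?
Reflection across the vertical (12-6) axis maps a hand at angle A degrees to (360 - A) degrees, which sends a reading of T minutes past 12:00 to (720 - T) minutes past 12:00.
Mirror reads 12:45 = 45 minutes past 12:00.
Actual time: (720 - 45) mod 720 = 675 minutes = 11:15.

Final answer: 11:15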